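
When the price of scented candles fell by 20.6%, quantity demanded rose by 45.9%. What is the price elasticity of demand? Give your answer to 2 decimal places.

-2.23

ε = %ΔQ / %ΔP = (45.9)/(-20.6) = -2.228.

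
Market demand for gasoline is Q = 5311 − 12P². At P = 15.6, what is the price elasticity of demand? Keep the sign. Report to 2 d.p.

At P = 15.6, Q = 2390.680.
dQ/dP = −24P = -374.400.
ε = (dQ/dP)(P/Q) = (-374.400)(15.6/2390.680).

-2.44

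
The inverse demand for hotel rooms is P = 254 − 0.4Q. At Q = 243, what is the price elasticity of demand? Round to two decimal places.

At Q = 243, P = 254 − 0.4(243) = 156.80.
dP/dQ = −0.4, so dQ/dP = 1/(−0.4) = -2.500.
ε = (dQ/dP)(P/Q) = (-2.500)(156.80/243).

-1.61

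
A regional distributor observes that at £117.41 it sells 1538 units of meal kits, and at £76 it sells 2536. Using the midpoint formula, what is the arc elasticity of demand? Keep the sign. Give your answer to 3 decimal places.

-1.144

ΔQ = 2536 − 1538 = 998; ΔP = 76 − 117.41 = -41.41.
Midpoints: P̄ = 96.70, Q̄ = 2037.0.
ε = (ΔQ/ΔP)(P̄/Q̄) = (998/-41.41)(96.70/2037.0).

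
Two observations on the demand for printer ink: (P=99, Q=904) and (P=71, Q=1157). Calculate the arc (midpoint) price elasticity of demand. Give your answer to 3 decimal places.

-0.745

ΔQ = 1157 − 904 = 253; ΔP = 71 − 99 = -28.
Midpoints: P̄ = 85.00, Q̄ = 1030.5.
ε = (ΔQ/ΔP)(P̄/Q̄) = (253/-28)(85.00/1030.5).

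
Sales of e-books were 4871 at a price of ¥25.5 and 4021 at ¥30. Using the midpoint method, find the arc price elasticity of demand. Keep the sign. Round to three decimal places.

-1.179

ΔQ = 4021 − 4871 = -850; ΔP = 30 − 25.5 = 4.5.
Midpoints: P̄ = 27.75, Q̄ = 4446.0.
ε = (ΔQ/ΔP)(P̄/Q̄) = (-850/4.5)(27.75/4446.0).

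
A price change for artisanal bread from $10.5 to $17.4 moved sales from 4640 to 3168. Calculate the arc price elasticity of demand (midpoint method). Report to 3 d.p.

-0.762

ΔQ = 3168 − 4640 = -1472; ΔP = 17.4 − 10.5 = 6.9.
Midpoints: P̄ = 13.95, Q̄ = 3904.0.
ε = (ΔQ/ΔP)(P̄/Q̄) = (-1472/6.9)(13.95/3904.0).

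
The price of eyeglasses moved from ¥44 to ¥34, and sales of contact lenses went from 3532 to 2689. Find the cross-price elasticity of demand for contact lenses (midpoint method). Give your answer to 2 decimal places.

1.06

ΔQ_x = 2689 − 3532 = -843; ΔP_y = 34 − 44 = -10.
Midpoints: P̄_y = 39.00, Q̄_x = 3110.5.
ε_xy = (ΔQ_x/ΔP_y)(P̄_y/Q̄_x) = (-843/-10)(39.00/3110.5).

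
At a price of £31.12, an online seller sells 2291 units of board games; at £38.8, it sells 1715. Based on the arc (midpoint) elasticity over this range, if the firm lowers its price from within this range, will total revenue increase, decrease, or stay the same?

increase

Arc ε = (-576/7.68)(34.96/2003.0) ≈ -1.309.
|ε| = 1.31 > 1, so demand is elastic. A price cut therefore raises total revenue.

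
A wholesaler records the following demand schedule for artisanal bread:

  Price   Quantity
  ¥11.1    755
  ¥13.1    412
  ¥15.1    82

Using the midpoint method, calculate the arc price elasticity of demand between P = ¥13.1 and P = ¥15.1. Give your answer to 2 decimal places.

At P = 13.1, Q = 412; at P = 15.1, Q = 82.
ΔQ = -330, ΔP = 2.0. Midpoints: P̄ = 14.10, Q̄ = 247.0.
ε = (ΔQ/ΔP)(P̄/Q̄) = (-330/2.0)(14.10/247.0).

-9.42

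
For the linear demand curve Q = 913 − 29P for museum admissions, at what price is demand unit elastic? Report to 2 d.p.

For linear demand Q = a − bP, ε = −bP/(a − bP). |ε| = 1 when bP = a − bP, i.e. P = a/(2b).
P = 913/(2·29) = 913/58 = 15.7414.

15.74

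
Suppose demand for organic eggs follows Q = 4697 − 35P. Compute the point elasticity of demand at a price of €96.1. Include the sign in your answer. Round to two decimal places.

At P = 96.1, Q = 1333.500.
dQ/dP = −35.
ε = (dQ/dP)(P/Q) = (-35)(96.1/1333.500).
|ε| > 1, so demand is elastic at this price.

-2.52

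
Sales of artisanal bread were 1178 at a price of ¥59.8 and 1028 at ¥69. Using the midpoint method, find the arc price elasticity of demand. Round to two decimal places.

-0.95

ΔQ = 1028 − 1178 = -150; ΔP = 69 − 59.8 = 9.2.
Midpoints: P̄ = 64.40, Q̄ = 1103.0.
ε = (ΔQ/ΔP)(P̄/Q̄) = (-150/9.2)(64.40/1103.0).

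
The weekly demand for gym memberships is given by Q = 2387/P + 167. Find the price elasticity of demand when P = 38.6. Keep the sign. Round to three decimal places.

-0.270

At P = 38.6, Q = 228.839.
dQ/dP = −2387/P² = -1.602.
ε = (dQ/dP)(P/Q) = (-1.602)(38.6/228.839).
|ε| < 1, so demand is inelastic at this price.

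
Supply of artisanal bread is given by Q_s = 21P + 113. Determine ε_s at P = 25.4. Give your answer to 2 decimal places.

0.83

At P = 25.4, Q_s = 646.40.
dQ_s/dP = 21.
ε_s = (dQ_s/dP)(P/Q_s) = (21)(25.4/646.40).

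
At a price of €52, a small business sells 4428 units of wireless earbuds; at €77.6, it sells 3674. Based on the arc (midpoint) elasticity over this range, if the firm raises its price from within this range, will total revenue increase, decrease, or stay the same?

increase

Arc ε = (-754/25.6)(64.80/4051.0) ≈ -0.471.
|ε| = 0.47 < 1, so demand is inelastic. A price rise therefore raises total revenue.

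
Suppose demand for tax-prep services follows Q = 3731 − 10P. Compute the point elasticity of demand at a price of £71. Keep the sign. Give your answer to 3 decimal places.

-0.235

At P = 71, Q = 3021.
dQ/dP = −10.
ε = (dQ/dP)(P/Q) = (-10)(71/3021).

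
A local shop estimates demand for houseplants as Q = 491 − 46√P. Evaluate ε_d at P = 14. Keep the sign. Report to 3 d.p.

-0.270

At P = 14, Q = 318.884.
dQ/dP = −46/(2√P) = -6.147.
ε = (dQ/dP)(P/Q) = (-6.147)(14/318.884).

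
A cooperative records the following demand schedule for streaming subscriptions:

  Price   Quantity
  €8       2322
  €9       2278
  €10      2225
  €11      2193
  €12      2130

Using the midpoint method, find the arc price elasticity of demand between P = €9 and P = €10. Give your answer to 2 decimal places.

At P = 9, Q = 2278; at P = 10, Q = 2225.
ΔQ = -53, ΔP = 1. Midpoints: P̄ = 9.50, Q̄ = 2251.5.
ε = (ΔQ/ΔP)(P̄/Q̄) = (-53/1)(9.50/2251.5).

-0.22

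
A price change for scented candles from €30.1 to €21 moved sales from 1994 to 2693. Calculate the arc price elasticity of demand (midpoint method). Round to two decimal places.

ΔQ = 2693 − 1994 = 699; ΔP = 21 − 30.1 = -9.1.
Midpoints: P̄ = 25.55, Q̄ = 2343.5.
ε = (ΔQ/ΔP)(P̄/Q̄) = (699/-9.1)(25.55/2343.5).

-0.84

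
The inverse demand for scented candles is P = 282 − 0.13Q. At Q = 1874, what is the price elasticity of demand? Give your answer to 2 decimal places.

At Q = 1874, P = 282 − 0.13(1874) = 38.38.
dP/dQ = −0.13, so dQ/dP = 1/(−0.13) = -7.692.
ε = (dQ/dP)(P/Q) = (-7.692)(38.38/1874).

-0.16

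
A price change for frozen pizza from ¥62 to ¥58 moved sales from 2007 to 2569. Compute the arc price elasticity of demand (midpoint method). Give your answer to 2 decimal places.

ΔQ = 2569 − 2007 = 562; ΔP = 58 − 62 = -4.
Midpoints: P̄ = 60.00, Q̄ = 2288.0.
ε = (ΔQ/ΔP)(P̄/Q̄) = (562/-4)(60.00/2288.0).

-3.68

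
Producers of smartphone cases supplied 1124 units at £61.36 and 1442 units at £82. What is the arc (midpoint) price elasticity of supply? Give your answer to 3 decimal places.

ΔQ = 1442 − 1124 = 318; ΔP = 82 − 61.36 = 20.64.
Midpoints: P̄ = 71.68, Q̄ = 1283.0.
ε_s = (ΔQ/ΔP)(P̄/Q̄) = (318/20.64)(71.68/1283.0).

0.861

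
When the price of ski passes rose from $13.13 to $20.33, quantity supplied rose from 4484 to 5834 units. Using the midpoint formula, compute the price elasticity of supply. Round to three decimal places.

0.608

ΔQ = 5834 − 4484 = 1350; ΔP = 20.33 − 13.13 = 7.2.
Midpoints: P̄ = 16.73, Q̄ = 5159.0.
ε_s = (ΔQ/ΔP)(P̄/Q̄) = (1350/7.2)(16.73/5159.0).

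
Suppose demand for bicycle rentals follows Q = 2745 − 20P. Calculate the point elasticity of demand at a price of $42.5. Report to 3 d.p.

At P = 42.5, Q = 1895.
dQ/dP = −20.
ε = (dQ/dP)(P/Q) = (-20)(42.5/1895).

-0.449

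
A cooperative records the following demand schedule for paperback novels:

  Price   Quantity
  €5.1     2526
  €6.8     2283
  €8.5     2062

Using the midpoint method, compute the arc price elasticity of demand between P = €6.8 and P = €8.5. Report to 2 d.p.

-0.46

At P = 6.8, Q = 2283; at P = 8.5, Q = 2062.
ΔQ = -221, ΔP = 1.7. Midpoints: P̄ = 7.65, Q̄ = 2172.5.
ε = (ΔQ/ΔP)(P̄/Q̄) = (-221/1.7)(7.65/2172.5).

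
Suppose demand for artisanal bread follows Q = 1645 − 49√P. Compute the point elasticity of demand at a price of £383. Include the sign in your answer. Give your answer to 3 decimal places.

At P = 383, Q = 686.051.
dQ/dP = −49/(2√P) = -1.252.
ε = (dQ/dP)(P/Q) = (-1.252)(383/686.051).

-0.699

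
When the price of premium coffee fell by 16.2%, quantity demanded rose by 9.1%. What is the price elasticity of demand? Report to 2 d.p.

ε = %ΔQ / %ΔP = (9.1)/(-16.2) = -0.562.

-0.56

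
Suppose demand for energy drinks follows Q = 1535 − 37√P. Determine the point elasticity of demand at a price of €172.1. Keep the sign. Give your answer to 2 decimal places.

-0.23

At P = 172.1, Q = 1049.609.
dQ/dP = −37/(2√P) = -1.410.
ε = (dQ/dP)(P/Q) = (-1.410)(172.1/1049.609).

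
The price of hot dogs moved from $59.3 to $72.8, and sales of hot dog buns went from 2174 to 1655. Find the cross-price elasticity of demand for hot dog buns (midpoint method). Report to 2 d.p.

ΔQ_x = 1655 − 2174 = -519; ΔP_y = 72.8 − 59.3 = 13.5.
Midpoints: P̄_y = 66.05, Q̄_x = 1914.5.
ε_xy = (ΔQ_x/ΔP_y)(P̄_y/Q̄_x) = (-519/13.5)(66.05/1914.5).

-1.33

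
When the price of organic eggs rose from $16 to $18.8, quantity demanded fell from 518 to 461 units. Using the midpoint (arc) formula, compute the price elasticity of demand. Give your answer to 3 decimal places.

-0.724

ΔQ = 461 − 518 = -57; ΔP = 18.8 − 16 = 2.8.
Midpoints: P̄ = 17.40, Q̄ = 489.5.
ε = (ΔQ/ΔP)(P̄/Q̄) = (-57/2.8)(17.40/489.5).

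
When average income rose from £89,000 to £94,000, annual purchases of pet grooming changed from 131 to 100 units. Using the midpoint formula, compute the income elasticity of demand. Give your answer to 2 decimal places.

-4.91

ΔQ = -31, ΔI = 5000. Midpoints: Ī = 91,500, Q̄ = 115.5.
ε_I = (ΔQ/ΔI)(Ī/Q̄) = (-31/5000)(91500/115.5).
ε_I < 0, so the good is inferior.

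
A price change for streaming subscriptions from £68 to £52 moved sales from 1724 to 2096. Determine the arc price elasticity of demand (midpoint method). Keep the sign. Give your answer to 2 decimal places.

-0.73

ΔQ = 2096 − 1724 = 372; ΔP = 52 − 68 = -16.
Midpoints: P̄ = 60.00, Q̄ = 1910.0.
ε = (ΔQ/ΔP)(P̄/Q̄) = (372/-16)(60.00/1910.0).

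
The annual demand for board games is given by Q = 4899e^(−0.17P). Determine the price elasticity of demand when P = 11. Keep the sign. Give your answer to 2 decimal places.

-1.87

At P = 11, Q = 755.052.
dQ/dP = −0.17·4899e^(−0.17P) = −0.17Q = -128.359.
ε = (dQ/dP)(P/Q) = (-128.359)(11/755.052).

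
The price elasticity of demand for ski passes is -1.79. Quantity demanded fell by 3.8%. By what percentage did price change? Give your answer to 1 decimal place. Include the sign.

2.1%

%ΔP ≈ %ΔQ / ε = (-3.8%)/(-1.79) = 2.12%.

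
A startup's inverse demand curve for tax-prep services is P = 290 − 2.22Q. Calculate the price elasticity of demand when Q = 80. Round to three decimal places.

-0.633

At Q = 80, P = 290 − 2.22(80) = 112.40.
dP/dQ = −2.22, so dQ/dP = 1/(−2.22) = -0.450.
ε = (dQ/dP)(P/Q) = (-0.450)(112.40/80).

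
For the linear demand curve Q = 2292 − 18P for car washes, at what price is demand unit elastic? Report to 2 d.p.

For linear demand Q = a − bP, ε = −bP/(a − bP). |ε| = 1 when bP = a − bP, i.e. P = a/(2b).
P = 2292/(2·18) = 2292/36 = 63.6667.

63.67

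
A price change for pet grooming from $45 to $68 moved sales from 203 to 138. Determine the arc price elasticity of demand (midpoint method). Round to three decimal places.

-0.937

ΔQ = 138 − 203 = -65; ΔP = 68 − 45 = 23.
Midpoints: P̄ = 56.50, Q̄ = 170.5.
ε = (ΔQ/ΔP)(P̄/Q̄) = (-65/23)(56.50/170.5).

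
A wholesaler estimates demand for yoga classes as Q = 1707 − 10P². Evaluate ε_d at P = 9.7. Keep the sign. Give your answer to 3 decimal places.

-2.456

At P = 9.7, Q = 766.100.
dQ/dP = −20P = -194.
ε = (dQ/dP)(P/Q) = (-194)(9.7/766.100).
|ε| > 1, so demand is elastic at this price.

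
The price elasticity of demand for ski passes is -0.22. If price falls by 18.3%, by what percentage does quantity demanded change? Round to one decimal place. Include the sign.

%ΔQ ≈ ε × %ΔP = (-0.22)(-18.3%) = 4.03%.

4.0%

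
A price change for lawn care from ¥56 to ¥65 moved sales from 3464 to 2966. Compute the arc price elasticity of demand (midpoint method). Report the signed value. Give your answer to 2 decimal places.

ΔQ = 2966 − 3464 = -498; ΔP = 65 − 56 = 9.
Midpoints: P̄ = 60.50, Q̄ = 3215.0.
ε = (ΔQ/ΔP)(P̄/Q̄) = (-498/9)(60.50/3215.0).

-1.04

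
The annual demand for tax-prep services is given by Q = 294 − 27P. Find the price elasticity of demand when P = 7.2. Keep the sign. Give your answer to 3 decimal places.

-1.952

At P = 7.2, Q = 99.600.
dQ/dP = −27.
ε = (dQ/dP)(P/Q) = (-27)(7.2/99.600).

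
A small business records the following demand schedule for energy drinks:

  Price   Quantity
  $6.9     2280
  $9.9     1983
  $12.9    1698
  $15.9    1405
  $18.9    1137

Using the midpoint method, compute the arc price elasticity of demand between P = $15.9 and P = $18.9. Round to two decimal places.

At P = 15.9, Q = 1405; at P = 18.9, Q = 1137.
ΔQ = -268, ΔP = 3.0. Midpoints: P̄ = 17.40, Q̄ = 1271.0.
ε = (ΔQ/ΔP)(P̄/Q̄) = (-268/3.0)(17.40/1271.0).

-1.22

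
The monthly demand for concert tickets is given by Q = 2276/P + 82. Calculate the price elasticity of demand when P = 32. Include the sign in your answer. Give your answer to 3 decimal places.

At P = 32, Q = 153.125.
dQ/dP = −2276/P² = -2.223.
ε = (dQ/dP)(P/Q) = (-2.223)(32/153.125).

-0.464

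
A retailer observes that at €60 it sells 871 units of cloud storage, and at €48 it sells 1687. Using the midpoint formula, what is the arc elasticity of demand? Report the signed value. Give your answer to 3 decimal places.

ΔQ = 1687 − 871 = 816; ΔP = 48 − 60 = -12.
Midpoints: P̄ = 54.00, Q̄ = 1279.0.
ε = (ΔQ/ΔP)(P̄/Q̄) = (816/-12)(54.00/1279.0).

-2.871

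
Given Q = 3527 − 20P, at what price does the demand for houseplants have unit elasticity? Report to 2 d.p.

88.18

For linear demand Q = a − bP, ε = −bP/(a − bP). |ε| = 1 when bP = a − bP, i.e. P = a/(2b).
P = 3527/(2·20) = 3527/40 = 88.1750.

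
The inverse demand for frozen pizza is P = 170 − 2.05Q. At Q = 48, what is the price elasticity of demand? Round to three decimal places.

At Q = 48, P = 170 − 2.05(48) = 71.60.
dP/dQ = −2.05, so dQ/dP = 1/(−2.05) = -0.488.
ε = (dQ/dP)(P/Q) = (-0.488)(71.60/48).

-0.728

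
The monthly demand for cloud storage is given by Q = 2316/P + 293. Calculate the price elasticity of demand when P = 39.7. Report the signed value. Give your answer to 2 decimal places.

At P = 39.7, Q = 351.338.
dQ/dP = −2316/P² = -1.469.
ε = (dQ/dP)(P/Q) = (-1.469)(39.7/351.338).

-0.17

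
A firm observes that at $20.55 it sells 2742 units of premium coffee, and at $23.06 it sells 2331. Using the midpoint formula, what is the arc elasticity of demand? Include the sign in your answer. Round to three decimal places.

ΔQ = 2331 − 2742 = -411; ΔP = 23.06 − 20.55 = 2.51.
Midpoints: P̄ = 21.80, Q̄ = 2536.5.
ε = (ΔQ/ΔP)(P̄/Q̄) = (-411/2.51)(21.80/2536.5).

-1.408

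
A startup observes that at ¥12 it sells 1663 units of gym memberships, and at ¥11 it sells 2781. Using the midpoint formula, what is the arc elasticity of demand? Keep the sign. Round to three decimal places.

ΔQ = 2781 − 1663 = 1118; ΔP = 11 − 12 = -1.
Midpoints: P̄ = 11.50, Q̄ = 2222.0.
ε = (ΔQ/ΔP)(P̄/Q̄) = (1118/-1)(11.50/2222.0).

-5.786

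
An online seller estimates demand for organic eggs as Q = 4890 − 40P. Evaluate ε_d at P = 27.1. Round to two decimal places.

-0.28

At P = 27.1, Q = 3806.
dQ/dP = −40.
ε = (dQ/dP)(P/Q) = (-40)(27.1/3806).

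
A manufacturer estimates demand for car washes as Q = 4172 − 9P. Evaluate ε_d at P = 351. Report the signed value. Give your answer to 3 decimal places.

-3.118

At P = 351, Q = 1013.
dQ/dP = −9.
ε = (dQ/dP)(P/Q) = (-9)(351/1013).
|ε| > 1, so demand is elastic at this price.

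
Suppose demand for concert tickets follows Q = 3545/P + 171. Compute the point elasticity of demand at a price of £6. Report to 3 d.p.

At P = 6, Q = 761.833.
dQ/dP = −3545/P² = -98.472.
ε = (dQ/dP)(P/Q) = (-98.472)(6/761.833).

-0.776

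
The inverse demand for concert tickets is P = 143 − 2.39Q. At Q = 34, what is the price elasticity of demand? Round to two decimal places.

-0.76

At Q = 34, P = 143 − 2.39(34) = 61.74.
dP/dQ = −2.39, so dQ/dP = 1/(−2.39) = -0.418.
ε = (dQ/dP)(P/Q) = (-0.418)(61.74/34).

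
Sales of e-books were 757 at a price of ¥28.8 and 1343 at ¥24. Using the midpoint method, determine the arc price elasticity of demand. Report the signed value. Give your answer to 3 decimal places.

-3.070

ΔQ = 1343 − 757 = 586; ΔP = 24 − 28.8 = -4.8.
Midpoints: P̄ = 26.40, Q̄ = 1050.0.
ε = (ΔQ/ΔP)(P̄/Q̄) = (586/-4.8)(26.40/1050.0).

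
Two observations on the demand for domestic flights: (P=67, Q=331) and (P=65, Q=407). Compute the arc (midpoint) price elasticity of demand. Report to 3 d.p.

ΔQ = 407 − 331 = 76; ΔP = 65 − 67 = -2.
Midpoints: P̄ = 66.00, Q̄ = 369.0.
ε = (ΔQ/ΔP)(P̄/Q̄) = (76/-2)(66.00/369.0).

-6.797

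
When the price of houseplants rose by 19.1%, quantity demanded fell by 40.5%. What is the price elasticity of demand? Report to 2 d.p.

-2.12

ε = %ΔQ / %ΔP = (-40.5)/(19.1) = -2.120.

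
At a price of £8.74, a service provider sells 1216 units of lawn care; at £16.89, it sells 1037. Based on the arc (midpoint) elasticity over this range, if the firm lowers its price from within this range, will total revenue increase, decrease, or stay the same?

decrease

Arc ε = (-179/8.15)(12.82/1126.5) ≈ -0.250.
|ε| = 0.25 < 1, so demand is inelastic. A price cut therefore reduces total revenue.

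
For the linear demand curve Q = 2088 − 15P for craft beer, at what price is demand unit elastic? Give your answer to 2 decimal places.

For linear demand Q = a − bP, ε = −bP/(a − bP). |ε| = 1 when bP = a − bP, i.e. P = a/(2b).
P = 2088/(2·15) = 2088/30 = 69.6000.

69.60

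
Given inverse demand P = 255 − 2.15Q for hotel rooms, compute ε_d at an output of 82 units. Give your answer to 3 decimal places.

-0.446

At Q = 82, P = 255 − 2.15(82) = 78.70.
dP/dQ = −2.15, so dQ/dP = 1/(−2.15) = -0.465.
ε = (dQ/dP)(P/Q) = (-0.465)(78.70/82).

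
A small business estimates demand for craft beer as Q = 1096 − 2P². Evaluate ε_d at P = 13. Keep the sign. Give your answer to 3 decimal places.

At P = 13, Q = 758.
dQ/dP = −4P = -52.
ε = (dQ/dP)(P/Q) = (-52)(13/758).

-0.892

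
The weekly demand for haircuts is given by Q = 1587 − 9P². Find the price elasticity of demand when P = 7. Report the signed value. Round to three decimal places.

-0.770

At P = 7, Q = 1146.
dQ/dP = −18P = -126.
ε = (dQ/dP)(P/Q) = (-126)(7/1146).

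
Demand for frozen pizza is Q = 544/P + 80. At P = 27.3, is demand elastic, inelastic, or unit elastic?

inelastic

Q = 99.927, dQ/dP = -0.730.
ε = (dQ/dP)(P/Q) ≈ -0.199.
|ε| = 0.20 < 1.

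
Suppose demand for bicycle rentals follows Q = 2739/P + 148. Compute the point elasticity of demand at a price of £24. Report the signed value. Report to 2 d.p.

At P = 24, Q = 262.125.
dQ/dP = −2739/P² = -4.755.
ε = (dQ/dP)(P/Q) = (-4.755)(24/262.125).

-0.44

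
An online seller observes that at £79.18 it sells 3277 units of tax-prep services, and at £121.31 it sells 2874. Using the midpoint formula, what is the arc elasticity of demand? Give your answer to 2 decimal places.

-0.31

ΔQ = 2874 − 3277 = -403; ΔP = 121.31 − 79.18 = 42.13.
Midpoints: P̄ = 100.25, Q̄ = 3075.5.
ε = (ΔQ/ΔP)(P̄/Q̄) = (-403/42.13)(100.25/3075.5).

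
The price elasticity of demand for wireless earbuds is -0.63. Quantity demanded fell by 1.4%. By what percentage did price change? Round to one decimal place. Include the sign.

%ΔP ≈ %ΔQ / ε = (-1.4%)/(-0.63) = 2.22%.

2.2%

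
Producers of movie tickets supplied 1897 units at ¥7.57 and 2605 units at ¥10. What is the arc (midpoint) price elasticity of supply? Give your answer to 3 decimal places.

1.137

ΔQ = 2605 − 1897 = 708; ΔP = 10 − 7.57 = 2.43.
Midpoints: P̄ = 8.79, Q̄ = 2251.0.
ε_s = (ΔQ/ΔP)(P̄/Q̄) = (708/2.43)(8.79/2251.0).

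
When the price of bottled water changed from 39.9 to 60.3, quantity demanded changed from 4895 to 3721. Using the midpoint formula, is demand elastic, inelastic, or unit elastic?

Arc ε ≈ -0.669.
|ε| = 0.67 < 1.

inelastic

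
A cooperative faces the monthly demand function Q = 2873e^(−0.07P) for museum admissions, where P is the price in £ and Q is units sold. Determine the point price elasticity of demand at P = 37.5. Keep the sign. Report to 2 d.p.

-2.63

At P = 37.5, Q = 208.119.
dQ/dP = −0.07·2873e^(−0.07P) = −0.07Q = -14.568.
ε = (dQ/dP)(P/Q) = (-14.568)(37.5/208.119).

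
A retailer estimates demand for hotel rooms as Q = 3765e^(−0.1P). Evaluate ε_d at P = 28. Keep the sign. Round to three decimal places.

-2.800

At P = 28, Q = 228.950.
dQ/dP = −0.1·3765e^(−0.1P) = −0.1Q = -22.895.
ε = (dQ/dP)(P/Q) = (-22.895)(28/228.950).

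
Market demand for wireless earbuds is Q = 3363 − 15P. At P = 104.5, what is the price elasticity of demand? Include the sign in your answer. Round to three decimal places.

-0.873

At P = 104.5, Q = 1795.500.
dQ/dP = −15.
ε = (dQ/dP)(P/Q) = (-15)(104.5/1795.500).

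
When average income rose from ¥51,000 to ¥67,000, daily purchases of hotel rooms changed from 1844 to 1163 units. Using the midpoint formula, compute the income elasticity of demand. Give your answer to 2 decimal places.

ΔQ = -681, ΔI = 16000. Midpoints: Ī = 59,000, Q̄ = 1503.5.
ε_I = (ΔQ/ΔI)(Ī/Q̄) = (-681/16000)(59000/1503.5).

-1.67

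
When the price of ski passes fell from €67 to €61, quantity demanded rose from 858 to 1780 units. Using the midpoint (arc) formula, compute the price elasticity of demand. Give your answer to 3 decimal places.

-7.456

ΔQ = 1780 − 858 = 922; ΔP = 61 − 67 = -6.
Midpoints: P̄ = 64.00, Q̄ = 1319.0.
ε = (ΔQ/ΔP)(P̄/Q̄) = (922/-6)(64.00/1319.0).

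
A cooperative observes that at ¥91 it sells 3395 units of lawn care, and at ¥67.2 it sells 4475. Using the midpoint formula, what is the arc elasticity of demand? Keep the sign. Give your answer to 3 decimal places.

ΔQ = 4475 − 3395 = 1080; ΔP = 67.2 − 91 = -23.8.
Midpoints: P̄ = 79.10, Q̄ = 3935.0.
ε = (ΔQ/ΔP)(P̄/Q̄) = (1080/-23.8)(79.10/3935.0).

-0.912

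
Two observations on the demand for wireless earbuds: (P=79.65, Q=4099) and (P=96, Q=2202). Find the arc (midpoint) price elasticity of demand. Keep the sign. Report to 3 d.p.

ΔQ = 2202 − 4099 = -1897; ΔP = 96 − 79.65 = 16.35.
Midpoints: P̄ = 87.83, Q̄ = 3150.5.
ε = (ΔQ/ΔP)(P̄/Q̄) = (-1897/16.35)(87.83/3150.5).

-3.234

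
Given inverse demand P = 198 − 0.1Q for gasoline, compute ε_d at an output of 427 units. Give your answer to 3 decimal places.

-3.637

At Q = 427, P = 198 − 0.1(427) = 155.30.
dP/dQ = −0.1, so dQ/dP = 1/(−0.1) = -10.000.
ε = (dQ/dP)(P/Q) = (-10.000)(155.30/427).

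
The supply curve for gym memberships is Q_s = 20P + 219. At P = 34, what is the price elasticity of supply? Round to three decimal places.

At P = 34, Q_s = 899.
dQ_s/dP = 20.
ε_s = (dQ_s/dP)(P/Q_s) = (20)(34/899).

0.756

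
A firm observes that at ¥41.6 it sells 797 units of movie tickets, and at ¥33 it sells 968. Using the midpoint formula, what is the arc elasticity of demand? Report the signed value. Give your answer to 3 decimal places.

-0.840

ΔQ = 968 − 797 = 171; ΔP = 33 − 41.6 = -8.6.
Midpoints: P̄ = 37.30, Q̄ = 882.5.
ε = (ΔQ/ΔP)(P̄/Q̄) = (171/-8.6)(37.30/882.5).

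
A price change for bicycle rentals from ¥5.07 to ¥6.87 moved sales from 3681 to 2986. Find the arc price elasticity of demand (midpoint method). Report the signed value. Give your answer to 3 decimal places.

ΔQ = 2986 − 3681 = -695; ΔP = 6.87 − 5.07 = 1.8.
Midpoints: P̄ = 5.97, Q̄ = 3333.5.
ε = (ΔQ/ΔP)(P̄/Q̄) = (-695/1.8)(5.97/3333.5).

-0.691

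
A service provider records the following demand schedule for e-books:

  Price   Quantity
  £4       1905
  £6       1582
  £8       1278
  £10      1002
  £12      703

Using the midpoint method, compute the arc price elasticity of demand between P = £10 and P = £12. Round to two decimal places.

-1.93

At P = 10, Q = 1002; at P = 12, Q = 703.
ΔQ = -299, ΔP = 2. Midpoints: P̄ = 11.00, Q̄ = 852.5.
ε = (ΔQ/ΔP)(P̄/Q̄) = (-299/2)(11.00/852.5).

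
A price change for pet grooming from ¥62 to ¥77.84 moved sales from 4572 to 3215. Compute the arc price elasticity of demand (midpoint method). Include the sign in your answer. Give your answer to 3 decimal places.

ΔQ = 3215 − 4572 = -1357; ΔP = 77.84 − 62 = 15.84.
Midpoints: P̄ = 69.92, Q̄ = 3893.5.
ε = (ΔQ/ΔP)(P̄/Q̄) = (-1357/15.84)(69.92/3893.5).

-1.538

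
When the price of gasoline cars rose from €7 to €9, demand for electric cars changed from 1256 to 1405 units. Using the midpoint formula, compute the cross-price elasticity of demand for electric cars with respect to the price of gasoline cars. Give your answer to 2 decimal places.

0.45

ΔQ_x = 1405 − 1256 = 149; ΔP_y = 9 − 7 = 2.
Midpoints: P̄_y = 8.00, Q̄_x = 1330.5.
ε_xy = (ΔQ_x/ΔP_y)(P̄_y/Q̄_x) = (149/2)(8.00/1330.5).
ε_xy > 0, so the goods are substitutes.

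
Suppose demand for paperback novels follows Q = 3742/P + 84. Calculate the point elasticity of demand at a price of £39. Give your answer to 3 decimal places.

-0.533

At P = 39, Q = 179.949.
dQ/dP = −3742/P² = -2.460.
ε = (dQ/dP)(P/Q) = (-2.460)(39/179.949).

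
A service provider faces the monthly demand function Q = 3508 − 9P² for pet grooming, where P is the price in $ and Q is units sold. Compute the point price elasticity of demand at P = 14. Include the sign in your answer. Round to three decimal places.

At P = 14, Q = 1744.
dQ/dP = −18P = -252.
ε = (dQ/dP)(P/Q) = (-252)(14/1744).

-2.023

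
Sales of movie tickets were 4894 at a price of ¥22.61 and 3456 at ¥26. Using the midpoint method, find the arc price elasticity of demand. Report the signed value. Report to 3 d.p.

ΔQ = 3456 − 4894 = -1438; ΔP = 26 − 22.61 = 3.39.
Midpoints: P̄ = 24.30, Q̄ = 4175.0.
ε = (ΔQ/ΔP)(P̄/Q̄) = (-1438/3.39)(24.30/4175.0).

-2.469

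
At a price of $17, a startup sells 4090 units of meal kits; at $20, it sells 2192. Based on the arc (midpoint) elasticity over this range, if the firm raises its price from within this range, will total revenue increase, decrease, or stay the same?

Arc ε = (-1898/3)(18.50/3141.0) ≈ -3.726.
|ε| = 3.73 > 1, so demand is elastic. A price rise therefore reduces total revenue.

decrease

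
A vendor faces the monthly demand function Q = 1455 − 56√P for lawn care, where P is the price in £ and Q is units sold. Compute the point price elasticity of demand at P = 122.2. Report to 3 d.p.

-0.370

At P = 122.2, Q = 835.953.
dQ/dP = −56/(2√P) = -2.533.
ε = (dQ/dP)(P/Q) = (-2.533)(122.2/835.953).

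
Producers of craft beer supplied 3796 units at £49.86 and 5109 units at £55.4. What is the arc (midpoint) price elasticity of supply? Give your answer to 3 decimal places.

ΔQ = 5109 − 3796 = 1313; ΔP = 55.4 − 49.86 = 5.54.
Midpoints: P̄ = 52.63, Q̄ = 4452.5.
ε_s = (ΔQ/ΔP)(P̄/Q̄) = (1313/5.54)(52.63/4452.5).

2.801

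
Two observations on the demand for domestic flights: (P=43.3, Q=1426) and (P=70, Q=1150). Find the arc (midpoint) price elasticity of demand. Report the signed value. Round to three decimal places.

-0.455

ΔQ = 1150 − 1426 = -276; ΔP = 70 − 43.3 = 26.7.
Midpoints: P̄ = 56.65, Q̄ = 1288.0.
ε = (ΔQ/ΔP)(P̄/Q̄) = (-276/26.7)(56.65/1288.0).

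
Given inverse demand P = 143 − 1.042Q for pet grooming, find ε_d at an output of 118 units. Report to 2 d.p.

At Q = 118, P = 143 − 1.042(118) = 20.04.
dP/dQ = −1.042, so dQ/dP = 1/(−1.042) = -0.960.
ε = (dQ/dP)(P/Q) = (-0.960)(20.04/118).

-0.16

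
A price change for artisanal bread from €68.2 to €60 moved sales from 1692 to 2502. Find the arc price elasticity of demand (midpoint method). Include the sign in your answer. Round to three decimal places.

-3.019

ΔQ = 2502 − 1692 = 810; ΔP = 60 − 68.2 = -8.2.
Midpoints: P̄ = 64.10, Q̄ = 2097.0.
ε = (ΔQ/ΔP)(P̄/Q̄) = (810/-8.2)(64.10/2097.0).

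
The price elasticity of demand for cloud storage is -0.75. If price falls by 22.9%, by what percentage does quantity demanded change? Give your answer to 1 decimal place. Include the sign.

%ΔQ ≈ ε × %ΔP = (-0.75)(-22.9%) = 17.17%.

17.2%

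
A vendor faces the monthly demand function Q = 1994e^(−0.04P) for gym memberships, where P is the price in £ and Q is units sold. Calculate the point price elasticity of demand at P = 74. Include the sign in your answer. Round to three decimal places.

-2.960

At P = 74, Q = 103.327.
dQ/dP = −0.04·1994e^(−0.04P) = −0.04Q = -4.133.
ε = (dQ/dP)(P/Q) = (-4.133)(74/103.327).
|ε| > 1, so demand is elastic at this price.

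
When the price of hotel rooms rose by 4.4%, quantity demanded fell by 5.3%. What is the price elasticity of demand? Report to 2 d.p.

-1.20

ε = %ΔQ / %ΔP = (-5.3)/(4.4) = -1.205.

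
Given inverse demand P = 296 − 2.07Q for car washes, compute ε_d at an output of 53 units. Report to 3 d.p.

-1.698

At Q = 53, P = 296 − 2.07(53) = 186.29.
dP/dQ = −2.07, so dQ/dP = 1/(−2.07) = -0.483.
ε = (dQ/dP)(P/Q) = (-0.483)(186.29/53).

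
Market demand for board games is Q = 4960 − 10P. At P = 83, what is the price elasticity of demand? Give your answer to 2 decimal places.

At P = 83, Q = 4130.
dQ/dP = −10.
ε = (dQ/dP)(P/Q) = (-10)(83/4130).

-0.20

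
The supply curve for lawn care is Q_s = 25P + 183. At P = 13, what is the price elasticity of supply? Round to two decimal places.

0.64

At P = 13, Q_s = 508.
dQ_s/dP = 25.
ε_s = (dQ_s/dP)(P/Q_s) = (25)(13/508).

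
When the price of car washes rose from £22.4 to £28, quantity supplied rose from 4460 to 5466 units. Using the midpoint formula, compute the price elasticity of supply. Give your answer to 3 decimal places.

ΔQ = 5466 − 4460 = 1006; ΔP = 28 − 22.4 = 5.6.
Midpoints: P̄ = 25.20, Q̄ = 4963.0.
ε_s = (ΔQ/ΔP)(P̄/Q̄) = (1006/5.6)(25.20/4963.0).

0.912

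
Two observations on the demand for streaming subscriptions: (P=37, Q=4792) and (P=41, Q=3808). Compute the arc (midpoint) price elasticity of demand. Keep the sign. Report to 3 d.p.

-2.231

ΔQ = 3808 − 4792 = -984; ΔP = 41 − 37 = 4.
Midpoints: P̄ = 39.00, Q̄ = 4300.0.
ε = (ΔQ/ΔP)(P̄/Q̄) = (-984/4)(39.00/4300.0).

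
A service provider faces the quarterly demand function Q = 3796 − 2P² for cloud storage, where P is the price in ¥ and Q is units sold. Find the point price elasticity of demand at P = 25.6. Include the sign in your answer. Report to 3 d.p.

-1.055

At P = 25.6, Q = 2485.280.
dQ/dP = −4P = -102.400.
ε = (dQ/dP)(P/Q) = (-102.400)(25.6/2485.280).
|ε| > 1, so demand is elastic at this price.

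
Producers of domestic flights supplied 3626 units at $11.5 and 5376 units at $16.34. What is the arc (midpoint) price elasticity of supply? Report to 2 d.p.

1.12

ΔQ = 5376 − 3626 = 1750; ΔP = 16.34 − 11.5 = 4.84.
Midpoints: P̄ = 13.92, Q̄ = 4501.0.
ε_s = (ΔQ/ΔP)(P̄/Q̄) = (1750/4.84)(13.92/4501.0).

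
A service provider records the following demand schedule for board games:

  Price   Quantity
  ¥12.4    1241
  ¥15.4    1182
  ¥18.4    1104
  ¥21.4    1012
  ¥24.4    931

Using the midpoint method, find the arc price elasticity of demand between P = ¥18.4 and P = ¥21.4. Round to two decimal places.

At P = 18.4, Q = 1104; at P = 21.4, Q = 1012.
ΔQ = -92, ΔP = 3.0. Midpoints: P̄ = 19.90, Q̄ = 1058.0.
ε = (ΔQ/ΔP)(P̄/Q̄) = (-92/3.0)(19.90/1058.0).

-0.58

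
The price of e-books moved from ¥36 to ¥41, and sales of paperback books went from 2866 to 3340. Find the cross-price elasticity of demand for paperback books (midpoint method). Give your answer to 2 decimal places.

1.18

ΔQ_x = 3340 − 2866 = 474; ΔP_y = 41 − 36 = 5.
Midpoints: P̄_y = 38.50, Q̄_x = 3103.0.
ε_xy = (ΔQ_x/ΔP_y)(P̄_y/Q̄_x) = (474/5)(38.50/3103.0).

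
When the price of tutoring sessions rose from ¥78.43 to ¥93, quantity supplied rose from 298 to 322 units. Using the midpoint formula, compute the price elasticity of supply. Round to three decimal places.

ΔQ = 322 − 298 = 24; ΔP = 93 − 78.43 = 14.57.
Midpoints: P̄ = 85.72, Q̄ = 310.0.
ε_s = (ΔQ/ΔP)(P̄/Q̄) = (24/14.57)(85.72/310.0).

0.455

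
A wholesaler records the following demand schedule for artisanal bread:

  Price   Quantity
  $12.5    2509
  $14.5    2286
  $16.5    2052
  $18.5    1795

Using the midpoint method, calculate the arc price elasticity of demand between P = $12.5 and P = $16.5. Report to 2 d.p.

-0.73

At P = 12.5, Q = 2509; at P = 16.5, Q = 2052.
ΔQ = -457, ΔP = 4.0. Midpoints: P̄ = 14.50, Q̄ = 2280.5.
ε = (ΔQ/ΔP)(P̄/Q̄) = (-457/4.0)(14.50/2280.5).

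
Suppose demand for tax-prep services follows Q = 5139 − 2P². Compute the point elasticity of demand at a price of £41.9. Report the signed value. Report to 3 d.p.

At P = 41.9, Q = 1627.780.
dQ/dP = −4P = -167.600.
ε = (dQ/dP)(P/Q) = (-167.600)(41.9/1627.780).

-4.314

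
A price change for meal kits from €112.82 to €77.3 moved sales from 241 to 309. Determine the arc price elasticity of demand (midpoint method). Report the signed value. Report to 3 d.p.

ΔQ = 309 − 241 = 68; ΔP = 77.3 − 112.82 = -35.52.
Midpoints: P̄ = 95.06, Q̄ = 275.0.
ε = (ΔQ/ΔP)(P̄/Q̄) = (68/-35.52)(95.06/275.0).

-0.662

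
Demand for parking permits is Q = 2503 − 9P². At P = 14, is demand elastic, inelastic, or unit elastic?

Q = 739, dQ/dP = -252.
ε = (dQ/dP)(P/Q) ≈ -4.774.
|ε| = 4.77 > 1.

elastic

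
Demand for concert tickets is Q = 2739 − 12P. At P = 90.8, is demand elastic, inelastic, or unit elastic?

Q = 1649.400, dQ/dP = -12.
ε = (dQ/dP)(P/Q) ≈ -0.661.
|ε| = 0.66 < 1.

inelastic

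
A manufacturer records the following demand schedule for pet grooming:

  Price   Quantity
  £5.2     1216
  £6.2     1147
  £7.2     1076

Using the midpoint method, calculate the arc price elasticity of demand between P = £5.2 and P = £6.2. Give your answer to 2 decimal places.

-0.33

At P = 5.2, Q = 1216; at P = 6.2, Q = 1147.
ΔQ = -69, ΔP = 1.0. Midpoints: P̄ = 5.70, Q̄ = 1181.5.
ε = (ΔQ/ΔP)(P̄/Q̄) = (-69/1.0)(5.70/1181.5).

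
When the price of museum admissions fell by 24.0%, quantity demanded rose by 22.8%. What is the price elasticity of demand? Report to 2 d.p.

ε = %ΔQ / %ΔP = (22.8)/(-24.0) = -0.950.

-0.95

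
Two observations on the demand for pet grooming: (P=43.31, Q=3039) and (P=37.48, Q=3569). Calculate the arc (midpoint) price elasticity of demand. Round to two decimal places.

-1.11

ΔQ = 3569 − 3039 = 530; ΔP = 37.48 − 43.31 = -5.83.
Midpoints: P̄ = 40.39, Q̄ = 3304.0.
ε = (ΔQ/ΔP)(P̄/Q̄) = (530/-5.83)(40.39/3304.0).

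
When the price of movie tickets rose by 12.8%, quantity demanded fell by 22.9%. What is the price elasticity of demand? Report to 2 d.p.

-1.79

ε = %ΔQ / %ΔP = (-22.9)/(12.8) = -1.789.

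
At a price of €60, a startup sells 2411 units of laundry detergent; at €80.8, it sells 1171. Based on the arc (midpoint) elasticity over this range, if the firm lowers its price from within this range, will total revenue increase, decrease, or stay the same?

Arc ε = (-1240/20.8)(70.40/1791.0) ≈ -2.343.
|ε| = 2.34 > 1, so demand is elastic. A price cut therefore raises total revenue.

increase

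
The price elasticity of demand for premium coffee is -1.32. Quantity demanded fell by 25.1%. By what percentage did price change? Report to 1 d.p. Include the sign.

19.0%

%ΔP ≈ %ΔQ / ε = (-25.1%)/(-1.32) = 19.02%.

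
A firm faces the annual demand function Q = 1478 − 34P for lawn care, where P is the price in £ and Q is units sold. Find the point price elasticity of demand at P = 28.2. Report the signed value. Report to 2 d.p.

-1.85

At P = 28.2, Q = 519.200.
dQ/dP = −34.
ε = (dQ/dP)(P/Q) = (-34)(28.2/519.200).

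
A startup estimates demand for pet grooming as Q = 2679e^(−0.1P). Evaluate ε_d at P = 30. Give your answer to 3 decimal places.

-3.000

At P = 30, Q = 133.380.
dQ/dP = −0.1·2679e^(−0.1P) = −0.1Q = -13.338.
ε = (dQ/dP)(P/Q) = (-13.338)(30/133.380).
|ε| > 1, so demand is elastic at this price.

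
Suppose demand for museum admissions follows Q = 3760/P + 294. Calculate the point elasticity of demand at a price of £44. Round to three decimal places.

-0.225

At P = 44, Q = 379.455.
dQ/dP = −3760/P² = -1.942.
ε = (dQ/dP)(P/Q) = (-1.942)(44/379.455).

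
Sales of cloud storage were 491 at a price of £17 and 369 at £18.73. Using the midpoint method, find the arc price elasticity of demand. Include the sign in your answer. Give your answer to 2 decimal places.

-2.93

ΔQ = 369 − 491 = -122; ΔP = 18.73 − 17 = 1.73.
Midpoints: P̄ = 17.87, Q̄ = 430.0.
ε = (ΔQ/ΔP)(P̄/Q̄) = (-122/1.73)(17.87/430.0).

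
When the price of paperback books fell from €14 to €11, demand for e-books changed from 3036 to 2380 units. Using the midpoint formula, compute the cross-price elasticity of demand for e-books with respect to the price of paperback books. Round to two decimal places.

ΔQ_x = 2380 − 3036 = -656; ΔP_y = 11 − 14 = -3.
Midpoints: P̄_y = 12.50, Q̄_x = 2708.0.
ε_xy = (ΔQ_x/ΔP_y)(P̄_y/Q̄_x) = (-656/-3)(12.50/2708.0).

1.01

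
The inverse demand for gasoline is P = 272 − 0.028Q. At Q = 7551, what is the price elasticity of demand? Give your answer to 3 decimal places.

-0.286

At Q = 7551, P = 272 − 0.028(7551) = 60.57.
dP/dQ = −0.028, so dQ/dP = 1/(−0.028) = -35.714.
ε = (dQ/dP)(P/Q) = (-35.714)(60.57/7551).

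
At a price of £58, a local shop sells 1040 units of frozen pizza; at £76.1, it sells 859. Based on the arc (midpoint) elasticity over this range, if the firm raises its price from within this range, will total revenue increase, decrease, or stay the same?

Arc ε = (-181/18.1)(67.05/949.5) ≈ -0.706.
|ε| = 0.71 < 1, so demand is inelastic. A price rise therefore raises total revenue.

increase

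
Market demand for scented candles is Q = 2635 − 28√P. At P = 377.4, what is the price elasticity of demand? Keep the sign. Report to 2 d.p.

-0.13

At P = 377.4, Q = 2091.050.
dQ/dP = −28/(2√P) = -0.721.
ε = (dQ/dP)(P/Q) = (-0.721)(377.4/2091.050).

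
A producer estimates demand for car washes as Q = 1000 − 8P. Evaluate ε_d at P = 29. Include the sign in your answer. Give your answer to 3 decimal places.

At P = 29, Q = 768.
dQ/dP = −8.
ε = (dQ/dP)(P/Q) = (-8)(29/768).
|ε| < 1, so demand is inelastic at this price.

-0.302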